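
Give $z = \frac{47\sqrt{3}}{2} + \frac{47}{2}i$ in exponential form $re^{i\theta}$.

r = |z| = sqrt((47*sqrt(3)/2)^2 + (47/2)^2) = sqrt(6627/4 + 2209/4) = sqrt(2209) = 47
θ = arctan(b/a) = arctan(23.5/40.7032) (quadrant-adjusted) = 30° = π/6
z = 47e^(i*π/6)


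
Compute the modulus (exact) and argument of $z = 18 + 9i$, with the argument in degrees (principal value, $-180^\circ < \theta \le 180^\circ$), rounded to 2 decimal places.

|z| = sqrt(18^2 + 9^2) = sqrt(405)
arg(z) = arctan(b/a) = arctan(9/18) (quadrant-adjusted) = 26.57°


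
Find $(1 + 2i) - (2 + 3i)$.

(1 - 2) + (2 - 3)i = -1 - i


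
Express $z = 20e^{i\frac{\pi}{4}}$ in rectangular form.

a = r cos θ = 20 * sqrt(2)/2 = 10*sqrt(2)
b = r sin θ = 20 * sqrt(2)/2 = 10*sqrt(2)
z = 10*sqrt(2) + 10*sqrt(2)i


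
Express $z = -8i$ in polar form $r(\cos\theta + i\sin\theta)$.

r = |z| = sqrt(a^2 + b^2) = sqrt((0)^2 + (-8)^2) = sqrt(0 + 64) = sqrt(64) = 8
a = 0 and b < 0, so z lies on the negative imaginary axis: θ = 270°
z = 8(cos 270° + i sin 270°)


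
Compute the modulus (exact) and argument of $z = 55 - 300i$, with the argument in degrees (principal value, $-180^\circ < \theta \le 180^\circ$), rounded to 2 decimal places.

|z| = sqrt(55^2 + (-300)^2) = 305
arg(z) = arctan(b/a) = arctan(-300/55) (quadrant-adjusted) = -79.61°


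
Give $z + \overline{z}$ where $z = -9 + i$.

z + conjugate(z) = (a + bi) + (a - bi) = 2a
= 2 * (-9) = -18


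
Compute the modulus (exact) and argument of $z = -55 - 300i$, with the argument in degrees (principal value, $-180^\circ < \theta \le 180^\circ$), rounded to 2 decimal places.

|z| = sqrt((-55)^2 + (-300)^2) = 305
arg(z) = arctan(b/a) = arctan(-300/-55) (quadrant-adjusted) = -100.39°


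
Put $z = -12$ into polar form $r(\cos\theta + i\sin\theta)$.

r = |z| = sqrt(a^2 + b^2) = sqrt((-12)^2 + (0)^2) = sqrt(144 + 0) = sqrt(144) = 12
b = 0 and a < 0, so z lies on the negative real axis: θ = 180°
z = 12(cos 180° + i sin 180°)


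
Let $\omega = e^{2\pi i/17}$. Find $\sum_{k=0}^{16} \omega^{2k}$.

Let ζ = ω^2 = e^(2πi·2/17). Since 17 ∤ 2, ζ ≠ 1.
Sum = Σ_{k=0}^{16} ζ^k = (ζ^17 - 1)/(ζ - 1) = (ω^{2·17} - 1)/(ζ - 1) = (1 - 1)/(ζ - 1) = 0


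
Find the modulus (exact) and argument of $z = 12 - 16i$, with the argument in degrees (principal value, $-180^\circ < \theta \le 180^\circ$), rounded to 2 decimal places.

|z| = sqrt(12^2 + (-16)^2) = 20
arg(z) = arctan(b/a) = arctan(-16/12) (quadrant-adjusted) = -53.13°


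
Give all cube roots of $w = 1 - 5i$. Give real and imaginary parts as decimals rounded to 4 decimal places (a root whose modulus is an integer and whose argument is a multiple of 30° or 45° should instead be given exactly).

|w| = sqrt(26) ≈ 5.099020, arg(w) ≈ 281.309932°
Root modulus = sqrt(26)^(1/3) ≈ 1.721190
Root arguments: θ_k = (arg(w) + 360°k)/3 for k = 0, 1, ..., 2
Compute each root as (root modulus)(cos θ_k + i sin θ_k) using full-precision intermediates, then round to 4 decimal places.
Roots: -0.1132 + 1.7175i, -1.4308 - 0.9567i, 1.5440 - 0.7607i


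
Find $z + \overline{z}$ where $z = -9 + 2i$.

z + conjugate(z) = (a + bi) + (a - bi) = 2a
= 2 * (-9) = -18


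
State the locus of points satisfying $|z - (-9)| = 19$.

|z - z0| = r describes a circle centered at z0 with radius r
Here z0 = -9 and r = 19
Locus: Circle centered at (-9, 0) with radius 19


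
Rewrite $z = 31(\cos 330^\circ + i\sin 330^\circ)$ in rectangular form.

a = r cos θ = 31 * sqrt(3)/2 = 31*sqrt(3)/2
b = r sin θ = 31 * -1/2 = -31/2
z = 31*sqrt(3)/2 - (31/2)i


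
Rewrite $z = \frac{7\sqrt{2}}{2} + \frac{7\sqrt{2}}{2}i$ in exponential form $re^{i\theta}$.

r = |z| = sqrt((7*sqrt(2)/2)^2 + (7*sqrt(2)/2)^2) = sqrt(49/2 + 49/2) = sqrt(49) = 7
θ = arctan(b/a) = arctan(4.9497/4.9497) (quadrant-adjusted) = 45° = π/4
z = 7e^(i*π/4)


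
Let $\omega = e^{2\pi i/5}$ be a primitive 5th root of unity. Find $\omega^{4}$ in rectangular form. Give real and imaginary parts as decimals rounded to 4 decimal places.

ω^4 = e^(2πi·4/5) = e^(i·8π/5)
= cos(8π/5) + i sin(8π/5)
= 0.3090 - 0.9511i


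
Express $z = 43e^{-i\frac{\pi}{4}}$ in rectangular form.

a = r cos θ = 43 * sqrt(2)/2 = 43*sqrt(2)/2
b = r sin θ = 43 * -sqrt(2)/2 = -43*sqrt(2)/2
z = 43*sqrt(2)/2 - (43*sqrt(2)/2)i


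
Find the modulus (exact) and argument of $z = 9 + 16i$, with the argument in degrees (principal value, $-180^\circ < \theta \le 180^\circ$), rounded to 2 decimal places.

|z| = sqrt(9^2 + 16^2) = sqrt(337)
arg(z) = arctan(b/a) = arctan(16/9) (quadrant-adjusted) = 60.64°


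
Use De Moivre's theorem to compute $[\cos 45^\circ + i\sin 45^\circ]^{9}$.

By De Moivre: z^n = r^n(cos(nθ) + i sin(nθ))
= 1^9(cos(9*45°) + i sin(9*45°))
= 1(cos 45° + i sin 45°)
= sqrt(2)/2 + (sqrt(2)/2)i


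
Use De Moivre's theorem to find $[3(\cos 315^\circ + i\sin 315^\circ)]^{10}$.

By De Moivre: z^n = r^n(cos(nθ) + i sin(nθ))
= 3^10(cos(10*315°) + i sin(10*315°))
= 59049(cos 270° + i sin 270°)
= -59049i


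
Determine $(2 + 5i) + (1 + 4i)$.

(2 + 1) + (5 + 4)i = 3 + 9i


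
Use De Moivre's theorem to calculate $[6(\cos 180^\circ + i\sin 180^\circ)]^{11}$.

By De Moivre: z^n = r^n(cos(nθ) + i sin(nθ))
= 6^11(cos(11*180°) + i sin(11*180°))
= 362797056(cos 180° + i sin 180°)
= -362797056


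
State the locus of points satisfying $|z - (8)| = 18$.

|z - z0| = r describes a circle centered at z0 with radius r
Here z0 = 8 and r = 18
Locus: Circle centered at (8, 0) with radius 18


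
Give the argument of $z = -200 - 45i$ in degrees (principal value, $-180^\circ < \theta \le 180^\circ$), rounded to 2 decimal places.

θ = arctan(b/a) = arctan(-45/-200) (quadrant-adjusted) = -167.32°


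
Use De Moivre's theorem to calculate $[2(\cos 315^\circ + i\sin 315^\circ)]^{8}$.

By De Moivre: z^n = r^n(cos(nθ) + i sin(nθ))
= 2^8(cos(8*315°) + i sin(8*315°))
= 256(cos 0° + i sin 0°)
= 256


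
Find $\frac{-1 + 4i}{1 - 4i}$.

Multiply numerator and denominator by conjugate (1 + 4i):
= (-1 + 4i)(1 + 4i) / (1^2 + (-4)^2)
= (-17) / 17
= -1


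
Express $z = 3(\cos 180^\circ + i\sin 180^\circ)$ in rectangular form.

a = r cos θ = 3 * -1 = -3
b = r sin θ = 3 * 0 = 0
z = -3


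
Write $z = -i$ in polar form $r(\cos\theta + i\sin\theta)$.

r = |z| = sqrt(a^2 + b^2) = sqrt((0)^2 + (-1)^2) = sqrt(0 + 1) = sqrt(1) = 1
a = 0 and b < 0, so z lies on the negative imaginary axis: θ = 270°
z = 1(cos 270° + i sin 270°)


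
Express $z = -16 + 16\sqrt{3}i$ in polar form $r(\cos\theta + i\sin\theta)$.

r = |z| = sqrt(a^2 + b^2) = sqrt((-16)^2 + (16*sqrt(3))^2) = sqrt(256 + 768) = sqrt(1024) = 32
θ = arctan(b/a) = arctan(27.7128/-16) (quadrant-adjusted) = 120°
z = 32(cos 120° + i sin 120°)


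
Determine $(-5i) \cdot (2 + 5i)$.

(a1*a2 - b1*b2) + (a1*b2 + b1*a2)i
= (0 - (-25)) + (0 + (-10))i
= 25 - 10i


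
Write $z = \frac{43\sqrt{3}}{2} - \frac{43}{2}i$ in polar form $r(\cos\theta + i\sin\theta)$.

r = |z| = sqrt(a^2 + b^2) = sqrt((43*sqrt(3)/2)^2 + (-43/2)^2) = sqrt(5547/4 + 1849/4) = sqrt(1849) = 43
θ = arctan(b/a) = arctan(-21.5/37.2391) (quadrant-adjusted) = 330°
z = 43(cos 330° + i sin 330°)


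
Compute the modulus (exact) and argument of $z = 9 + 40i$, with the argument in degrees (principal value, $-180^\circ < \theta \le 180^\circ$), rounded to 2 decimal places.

|z| = sqrt(9^2 + 40^2) = 41
arg(z) = arctan(b/a) = arctan(40/9) (quadrant-adjusted) = 77.32°


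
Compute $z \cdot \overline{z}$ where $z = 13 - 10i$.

z * conjugate(z) = |z|^2 = a^2 + b^2
= 13^2 + (-10)^2 = 269


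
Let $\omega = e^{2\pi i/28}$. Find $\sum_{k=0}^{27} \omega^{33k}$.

Let ζ = ω^33 = e^(2πi·33/28). Since 28 ∤ 33, ζ ≠ 1.
Sum = Σ_{k=0}^{27} ζ^k = (ζ^28 - 1)/(ζ - 1) = (ω^{33·28} - 1)/(ζ - 1) = (1 - 1)/(ζ - 1) = 0


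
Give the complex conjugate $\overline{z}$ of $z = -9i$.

If z = a + bi, then conjugate(z) = a - bi
conjugate(-9i) = 9i


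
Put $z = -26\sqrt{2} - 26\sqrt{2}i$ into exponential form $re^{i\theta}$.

r = |z| = sqrt((-26*sqrt(2))^2 + (-26*sqrt(2))^2) = sqrt(1352 + 1352) = sqrt(2704) = 52
θ = arctan(b/a) = arctan(-36.7696/-36.7696) (quadrant-adjusted) = -135° = -3π/4
z = 52e^(-i*3π/4)


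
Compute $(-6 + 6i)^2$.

(a + bi)^2 = a^2 - b^2 + 2abi
= (-6)^2 - 6^2 + 2*(-6)*6i
= -72i


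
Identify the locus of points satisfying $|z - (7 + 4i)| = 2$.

|z - z0| = r describes a circle centered at z0 with radius r
Here z0 = 7 + 4i and r = 2
Locus: Circle centered at (7, 4) with radius 2


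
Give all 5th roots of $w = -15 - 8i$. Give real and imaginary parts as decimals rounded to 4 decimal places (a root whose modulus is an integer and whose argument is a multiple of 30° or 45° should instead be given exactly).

|w| = 17, arg(w) ≈ 208.072487°
Root modulus = 17^(1/5) ≈ 1.762340
Root arguments: θ_k = (arg(w) + 360°k)/5 for k = 0, 1, ..., 4
Compute each root as (root modulus)(cos θ_k + i sin θ_k) using full-precision intermediates, then round to 4 decimal places.
Roots: 1.3176 + 1.1704i, -0.7060 + 1.6148i, -1.7539 - 0.1724i, -0.3780 - 1.7213i, 1.5203 - 0.8914i


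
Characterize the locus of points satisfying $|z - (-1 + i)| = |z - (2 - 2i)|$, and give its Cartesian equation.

|z - z1| = |z - z2| means z is equidistant from z1 and z2,
i.e. the perpendicular bisector of the segment from (-1, 1) to (2, -2) (midpoint (1/2, -1/2)).
With z = x + yi, square both sides:
(x - (-1))^2 + (y - 1)^2 = (x - 2)^2 + (y - (-2))^2
The x^2 and y^2 terms cancel: 6x + (-6)y = 8 - 2 = 6
Simplify: x - y = 1
Locus: Perpendicular bisector of the segment from (-1, 1) to (2, -2): the line x - y = 1


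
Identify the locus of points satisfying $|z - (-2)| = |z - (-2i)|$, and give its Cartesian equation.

|z - z1| = |z - z2| means z is equidistant from z1 and z2,
i.e. the perpendicular bisector of the segment from (-2, 0) to (0, -2) (midpoint (-1, -1)).
With z = x + yi, square both sides:
(x - (-2))^2 + (y - 0)^2 = (x - 0)^2 + (y - (-2))^2
The x^2 and y^2 terms cancel: 4x + (-4)y = 4 - 4 = 0
Simplify: x - y = 0
Locus: Perpendicular bisector of the segment from (-2, 0) to (0, -2): the line x - y = 0


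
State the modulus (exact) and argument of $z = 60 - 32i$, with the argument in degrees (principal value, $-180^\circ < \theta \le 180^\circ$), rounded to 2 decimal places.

|z| = sqrt(60^2 + (-32)^2) = 68
arg(z) = arctan(b/a) = arctan(-32/60) (quadrant-adjusted) = -28.07°


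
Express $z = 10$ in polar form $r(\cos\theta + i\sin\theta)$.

r = |z| = sqrt(a^2 + b^2) = sqrt((10)^2 + (0)^2) = sqrt(100 + 0) = sqrt(100) = 10
b = 0 and a > 0, so z lies on the positive real axis: θ = 0°
z = 10(cos 0° + i sin 0°)


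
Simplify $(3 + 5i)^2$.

(a + bi)^2 = a^2 - b^2 + 2abi
= 3^2 - 5^2 + 2*3*5i
= -16 + 30i


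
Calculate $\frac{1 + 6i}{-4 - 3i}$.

Multiply numerator and denominator by conjugate (-4 + 3i):
= (1 + 6i)(-4 + 3i) / ((-4)^2 + (-3)^2)
= (-22 - 21i) / 25
= -22/25 - (21/25)i


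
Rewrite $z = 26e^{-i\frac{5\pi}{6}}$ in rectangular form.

a = r cos θ = 26 * -sqrt(3)/2 = -13*sqrt(3)
b = r sin θ = 26 * -1/2 = -13
z = -13*sqrt(3) - 13i


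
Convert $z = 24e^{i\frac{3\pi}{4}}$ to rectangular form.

a = r cos θ = 24 * -sqrt(2)/2 = -12*sqrt(2)
b = r sin θ = 24 * sqrt(2)/2 = 12*sqrt(2)
z = -12*sqrt(2) + 12*sqrt(2)i


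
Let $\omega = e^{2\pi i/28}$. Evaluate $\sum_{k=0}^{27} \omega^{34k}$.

Let ζ = ω^34 = e^(2πi·34/28). Since 28 ∤ 34, ζ ≠ 1.
Sum = Σ_{k=0}^{27} ζ^k = (ζ^28 - 1)/(ζ - 1) = (ω^{34·28} - 1)/(ζ - 1) = (1 - 1)/(ζ - 1) = 0


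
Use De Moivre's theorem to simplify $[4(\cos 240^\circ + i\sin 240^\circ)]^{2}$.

By De Moivre: z^n = r^n(cos(nθ) + i sin(nθ))
= 4^2(cos(2*240°) + i sin(2*240°))
= 16(cos 120° + i sin 120°)
= -8 + 8*sqrt(3)i


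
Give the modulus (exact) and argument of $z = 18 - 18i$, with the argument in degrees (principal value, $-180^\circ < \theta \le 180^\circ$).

|z| = sqrt(18^2 + (-18)^2) = sqrt(648)
arg(z) = arctan(b/a) = arctan(-18/18) (quadrant-adjusted) = -45°


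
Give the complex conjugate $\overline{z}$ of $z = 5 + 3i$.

If z = a + bi, then conjugate(z) = a - bi
conjugate(5 + 3i) = 5 - 3i


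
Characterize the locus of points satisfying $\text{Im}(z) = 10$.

Im(z) = y where z = x + yi; the equation y = 10 is satisfied by all points with that y-coordinate
Locus: Horizontal line y = 10


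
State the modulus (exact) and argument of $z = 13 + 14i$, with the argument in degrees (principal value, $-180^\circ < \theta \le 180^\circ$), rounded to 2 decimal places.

|z| = sqrt(13^2 + 14^2) = sqrt(365)
arg(z) = arctan(b/a) = arctan(14/13) (quadrant-adjusted) = 47.12°


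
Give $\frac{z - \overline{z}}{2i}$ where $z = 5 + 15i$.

z - conjugate(z) = 2bi
(z - conjugate(z))/(2i) = 2bi/(2i) = b = 15


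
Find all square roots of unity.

ω_k = e^(2πik/2) = cos(2πk/2) + i sin(2πk/2) for k = 0, 1, ..., 1
Roots: 1, -1


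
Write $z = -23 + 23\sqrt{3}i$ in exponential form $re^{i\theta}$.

r = |z| = sqrt((-23)^2 + (23*sqrt(3))^2) = sqrt(529 + 1587) = sqrt(2116) = 46
θ = arctan(b/a) = arctan(39.8372/-23) (quadrant-adjusted) = 120° = 2π/3
z = 46e^(i*2π/3)


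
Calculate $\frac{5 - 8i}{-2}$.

Divisor is real, so divide each part by -2:
= -5/2 + 4i


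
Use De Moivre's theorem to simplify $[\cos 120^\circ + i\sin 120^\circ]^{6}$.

By De Moivre: z^n = r^n(cos(nθ) + i sin(nθ))
= 1^6(cos(6*120°) + i sin(6*120°))
= 1(cos 0° + i sin 0°)
= 1


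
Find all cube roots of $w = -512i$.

|w| = 512, arg(w) = 270°
Root modulus = 512^(1/3) = 8
Root arguments: θ_k = (270° + 360°k)/3 for k = 0, 1, ..., 2
Roots: 8i, -4*sqrt(3) - 4i, 4*sqrt(3) - 4i


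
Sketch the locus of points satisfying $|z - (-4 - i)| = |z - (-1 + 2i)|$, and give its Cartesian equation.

|z - z1| = |z - z2| means z is equidistant from z1 and z2,
i.e. the perpendicular bisector of the segment from (-4, -1) to (-1, 2) (midpoint (-5/2, 1/2)).
With z = x + yi, square both sides:
(x - (-4))^2 + (y - (-1))^2 = (x - (-1))^2 + (y - 2)^2
The x^2 and y^2 terms cancel: 6x + 6y = 5 - 17 = -12
Simplify: x + y = -2
Locus: Perpendicular bisector of the segment from (-4, -1) to (-1, 2): the line x + y = -2


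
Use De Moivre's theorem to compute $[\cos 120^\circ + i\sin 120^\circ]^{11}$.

By De Moivre: z^n = r^n(cos(nθ) + i sin(nθ))
= 1^11(cos(11*120°) + i sin(11*120°))
= 1(cos 240° + i sin 240°)
= -1/2 - (sqrt(3)/2)i


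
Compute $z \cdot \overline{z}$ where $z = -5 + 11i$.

z * conjugate(z) = |z|^2 = a^2 + b^2
= (-5)^2 + 11^2 = 146


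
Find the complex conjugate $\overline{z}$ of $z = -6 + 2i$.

If z = a + bi, then conjugate(z) = a - bi
conjugate(-6 + 2i) = -6 - 2i


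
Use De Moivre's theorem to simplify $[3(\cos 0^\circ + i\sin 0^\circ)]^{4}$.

By De Moivre: z^n = r^n(cos(nθ) + i sin(nθ))
= 3^4(cos(4*0°) + i sin(4*0°))
= 81(cos 0° + i sin 0°)
= 81


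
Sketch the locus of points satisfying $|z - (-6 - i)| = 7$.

|z - z0| = r describes a circle centered at z0 with radius r
Here z0 = -6 - i and r = 7
Locus: Circle centered at (-6, -1) with radius 7


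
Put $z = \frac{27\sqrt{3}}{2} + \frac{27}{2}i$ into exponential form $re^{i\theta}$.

r = |z| = sqrt((27*sqrt(3)/2)^2 + (27/2)^2) = sqrt(2187/4 + 729/4) = sqrt(729) = 27
θ = arctan(b/a) = arctan(13.5/23.3827) (quadrant-adjusted) = 30° = π/6
z = 27e^(i*π/6)


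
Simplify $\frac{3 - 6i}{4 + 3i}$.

Multiply numerator and denominator by conjugate (4 - 3i):
= (3 - 6i)(4 - 3i) / (4^2 + 3^2)
= (-6 - 33i) / 25
= -6/25 - (33/25)i


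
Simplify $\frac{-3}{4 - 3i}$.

Multiply numerator and denominator by conjugate (4 + 3i):
= (-3)(4 + 3i) / (4^2 + (-3)^2)
= (-12 - 9i) / 25
= -12/25 - (9/25)i


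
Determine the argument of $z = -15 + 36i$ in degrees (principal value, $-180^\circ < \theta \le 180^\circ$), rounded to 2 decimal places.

θ = arctan(b/a) = arctan(36/-15) (quadrant-adjusted) = 112.62°


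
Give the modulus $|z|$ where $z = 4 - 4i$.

|z| = sqrt(a^2 + b^2) = sqrt(4^2 + (-4)^2) = sqrt(32) = sqrt(32)


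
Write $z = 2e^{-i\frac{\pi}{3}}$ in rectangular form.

a = r cos θ = 2 * 1/2 = 1
b = r sin θ = 2 * -sqrt(3)/2 = -sqrt(3)
z = 1 - sqrt(3)i


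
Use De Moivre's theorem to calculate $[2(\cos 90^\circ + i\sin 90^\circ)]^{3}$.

By De Moivre: z^n = r^n(cos(nθ) + i sin(nθ))
= 2^3(cos(3*90°) + i sin(3*90°))
= 8(cos 270° + i sin 270°)
= -8i


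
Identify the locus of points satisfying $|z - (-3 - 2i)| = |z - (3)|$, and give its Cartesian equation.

|z - z1| = |z - z2| means z is equidistant from z1 and z2,
i.e. the perpendicular bisector of the segment from (-3, -2) to (3, 0) (midpoint (0, -1)).
With z = x + yi, square both sides:
(x - (-3))^2 + (y - (-2))^2 = (x - 3)^2 + (y - 0)^2
The x^2 and y^2 terms cancel: 12x + 4y = 9 - 13 = -4
Simplify: 3x + y = -1
Locus: Perpendicular bisector of the segment from (-3, -2) to (3, 0): the line 3x + y = -1


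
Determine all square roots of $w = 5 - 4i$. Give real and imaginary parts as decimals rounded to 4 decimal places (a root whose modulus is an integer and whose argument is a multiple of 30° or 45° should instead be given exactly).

|w| = sqrt(41) ≈ 6.403124, arg(w) ≈ 321.340192°
Root modulus = sqrt(41)^(1/2) ≈ 2.530440
Root arguments: θ_k = (arg(w) + 360°k)/2 for k = 0, 1, ..., 1
Compute each root as (root modulus)(cos θ_k + i sin θ_k) using full-precision intermediates, then round to 4 decimal places.
Roots: -2.3878 + 0.8376i, 2.3878 - 0.8376i


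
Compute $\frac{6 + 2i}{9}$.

Divisor is real, so divide each part by 9:
= 2/3 + (2/9)i


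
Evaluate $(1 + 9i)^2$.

(a + bi)^2 = a^2 - b^2 + 2abi
= 1^2 - 9^2 + 2*1*9i
= -80 + 18i


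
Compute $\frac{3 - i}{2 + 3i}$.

Multiply numerator and denominator by conjugate (2 - 3i):
= (3 - i)(2 - 3i) / (2^2 + 3^2)
= (3 - 11i) / 13
= 3/13 - (11/13)i


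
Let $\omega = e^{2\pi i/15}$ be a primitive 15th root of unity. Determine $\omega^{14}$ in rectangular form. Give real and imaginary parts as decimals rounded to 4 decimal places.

ω^14 = e^(2πi·14/15) = e^(i·28π/15)
= cos(28π/15) + i sin(28π/15)
= 0.9135 - 0.4067i


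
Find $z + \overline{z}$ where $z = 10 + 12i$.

z + conjugate(z) = (a + bi) + (a - bi) = 2a
= 2 * 10 = 20


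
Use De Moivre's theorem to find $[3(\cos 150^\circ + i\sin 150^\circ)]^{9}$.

By De Moivre: z^n = r^n(cos(nθ) + i sin(nθ))
= 3^9(cos(9*150°) + i sin(9*150°))
= 19683(cos 270° + i sin 270°)
= -19683i


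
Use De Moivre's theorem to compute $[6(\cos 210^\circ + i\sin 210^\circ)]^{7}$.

By De Moivre: z^n = r^n(cos(nθ) + i sin(nθ))
= 6^7(cos(7*210°) + i sin(7*210°))
= 279936(cos 30° + i sin 30°)
= 139968*sqrt(3) + 139968i


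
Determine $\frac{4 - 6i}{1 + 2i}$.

Multiply numerator and denominator by conjugate (1 - 2i):
= (4 - 6i)(1 - 2i) / (1^2 + 2^2)
= (-8 - 14i) / 5
= -8/5 - (14/5)i


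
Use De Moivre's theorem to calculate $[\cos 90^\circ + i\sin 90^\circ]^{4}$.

By De Moivre: z^n = r^n(cos(nθ) + i sin(nθ))
= 1^4(cos(4*90°) + i sin(4*90°))
= 1(cos 0° + i sin 0°)
= 1


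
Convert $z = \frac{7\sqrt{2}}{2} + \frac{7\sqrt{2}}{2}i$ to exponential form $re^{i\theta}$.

r = |z| = sqrt((7*sqrt(2)/2)^2 + (7*sqrt(2)/2)^2) = sqrt(49/2 + 49/2) = sqrt(49) = 7
θ = arctan(b/a) = arctan(4.9497/4.9497) (quadrant-adjusted) = 45° = π/4
z = 7e^(i*π/4)


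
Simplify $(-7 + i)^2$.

(a + bi)^2 = a^2 - b^2 + 2abi
= (-7)^2 - 1^2 + 2*(-7)*1i
= 48 - 14i


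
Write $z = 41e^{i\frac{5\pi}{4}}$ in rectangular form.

a = r cos θ = 41 * -sqrt(2)/2 = -41*sqrt(2)/2
b = r sin θ = 41 * -sqrt(2)/2 = -41*sqrt(2)/2
z = -41*sqrt(2)/2 - (41*sqrt(2)/2)i


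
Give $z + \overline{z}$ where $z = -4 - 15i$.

z + conjugate(z) = (a + bi) + (a - bi) = 2a
= 2 * (-4) = -8


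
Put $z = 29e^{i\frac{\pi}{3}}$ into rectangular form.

a = r cos θ = 29 * 1/2 = 29/2
b = r sin θ = 29 * sqrt(3)/2 = 29*sqrt(3)/2
z = 29/2 + (29*sqrt(3)/2)i


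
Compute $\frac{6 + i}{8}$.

Divisor is real, so divide each part by 8:
= 3/4 + (1/8)i


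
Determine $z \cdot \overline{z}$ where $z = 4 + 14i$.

z * conjugate(z) = |z|^2 = a^2 + b^2
= 4^2 + 14^2 = 212


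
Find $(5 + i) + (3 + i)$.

(5 + 3) + (1 + 1)i = 8 + 2i


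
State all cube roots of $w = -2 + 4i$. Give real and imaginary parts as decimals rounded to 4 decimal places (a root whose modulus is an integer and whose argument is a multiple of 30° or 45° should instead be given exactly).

|w| = sqrt(20) ≈ 4.472136, arg(w) ≈ 116.565051°
Root modulus = sqrt(20)^(1/3) ≈ 1.647549
Root arguments: θ_k = (arg(w) + 360°k)/3 for k = 0, 1, ..., 2
Compute each root as (root modulus)(cos θ_k + i sin θ_k) using full-precision intermediates, then round to 4 decimal places.
Roots: 1.2830 + 1.0336i, -1.5366 + 0.5943i, 0.2536 - 1.6279i


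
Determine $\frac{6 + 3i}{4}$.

Divisor is real, so divide each part by 4:
= 3/2 + (3/4)i


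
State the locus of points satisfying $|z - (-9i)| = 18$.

|z - z0| = r describes a circle centered at z0 with radius r
Here z0 = -9i and r = 18
Locus: Circle centered at (0, -9) with radius 18


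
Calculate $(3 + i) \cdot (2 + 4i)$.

(a1*a2 - b1*b2) + (a1*b2 + b1*a2)i
= (6 - 4) + (12 + 2)i
= 2 + 14i


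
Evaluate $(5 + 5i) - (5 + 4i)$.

(5 - 5) + (5 - 4)i = i


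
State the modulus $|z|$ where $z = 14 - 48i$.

|z| = sqrt(a^2 + b^2) = sqrt(14^2 + (-48)^2) = sqrt(2500) = 50


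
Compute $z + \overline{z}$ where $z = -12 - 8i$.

z + conjugate(z) = (a + bi) + (a - bi) = 2a
= 2 * (-12) = -24


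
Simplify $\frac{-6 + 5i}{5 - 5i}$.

Multiply numerator and denominator by conjugate (5 + 5i):
= (-6 + 5i)(5 + 5i) / (5^2 + (-5)^2)
= (-55 - 5i) / 50
Divide through by 5: (-11 - i) / 10
= -11/10 - (1/10)i


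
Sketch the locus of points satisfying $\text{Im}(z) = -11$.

Im(z) = y where z = x + yi; the equation y = -11 is satisfied by all points with that y-coordinate
Locus: Horizontal line y = -11


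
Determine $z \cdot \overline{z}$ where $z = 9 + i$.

z * conjugate(z) = |z|^2 = a^2 + b^2
= 9^2 + 1^2 = 82


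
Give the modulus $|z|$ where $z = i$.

|z| = sqrt(a^2 + b^2) = sqrt(0^2 + 1^2) = sqrt(1) = 1


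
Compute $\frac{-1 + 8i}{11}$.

Divisor is real, so divide each part by 11:
= -1/11 + (8/11)i


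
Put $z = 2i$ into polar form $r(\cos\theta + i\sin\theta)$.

r = |z| = sqrt(a^2 + b^2) = sqrt((0)^2 + (2)^2) = sqrt(0 + 4) = sqrt(4) = 2
a = 0 and b > 0, so z lies on the positive imaginary axis: θ = 90°
z = 2(cos 90° + i sin 90°)


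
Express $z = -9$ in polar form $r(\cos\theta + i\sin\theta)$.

r = |z| = sqrt(a^2 + b^2) = sqrt((-9)^2 + (0)^2) = sqrt(81 + 0) = sqrt(81) = 9
b = 0 and a < 0, so z lies on the negative real axis: θ = 180°
z = 9(cos 180° + i sin 180°)


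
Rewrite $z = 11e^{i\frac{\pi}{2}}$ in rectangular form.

a = r cos θ = 11 * 0 = 0
b = r sin θ = 11 * 1 = 11
z = 11i


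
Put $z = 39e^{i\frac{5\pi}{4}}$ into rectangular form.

a = r cos θ = 39 * -sqrt(2)/2 = -39*sqrt(2)/2
b = r sin θ = 39 * -sqrt(2)/2 = -39*sqrt(2)/2
z = -39*sqrt(2)/2 - (39*sqrt(2)/2)i


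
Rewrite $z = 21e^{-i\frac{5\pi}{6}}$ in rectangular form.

a = r cos θ = 21 * -sqrt(3)/2 = -21*sqrt(3)/2
b = r sin θ = 21 * -1/2 = -21/2
z = -21*sqrt(3)/2 - (21/2)i


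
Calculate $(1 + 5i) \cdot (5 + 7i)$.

(a1*a2 - b1*b2) + (a1*b2 + b1*a2)i
= (5 - 35) + (7 + 25)i
= -30 + 32i


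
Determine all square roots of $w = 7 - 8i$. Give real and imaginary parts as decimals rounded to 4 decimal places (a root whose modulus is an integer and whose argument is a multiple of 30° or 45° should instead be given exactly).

|w| = sqrt(113) ≈ 10.630146, arg(w) ≈ 311.185925°
Root modulus = sqrt(113)^(1/2) ≈ 3.260390
Root arguments: θ_k = (arg(w) + 360°k)/2 for k = 0, 1, ..., 1
Compute each root as (root modulus)(cos θ_k + i sin θ_k) using full-precision intermediates, then round to 4 decimal places.
Roots: -2.9690 + 1.3472i, 2.9690 - 1.3472i


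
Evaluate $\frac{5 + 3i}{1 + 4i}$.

Multiply numerator and denominator by conjugate (1 - 4i):
= (5 + 3i)(1 - 4i) / (1^2 + 4^2)
= (17 - 17i) / 17
= 1 - i


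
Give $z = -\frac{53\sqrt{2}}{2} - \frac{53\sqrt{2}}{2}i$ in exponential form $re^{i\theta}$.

r = |z| = sqrt((-53*sqrt(2)/2)^2 + (-53*sqrt(2)/2)^2) = sqrt(2809/2 + 2809/2) = sqrt(2809) = 53
θ = arctan(b/a) = arctan(-37.4767/-37.4767) (quadrant-adjusted) = -135° = -3π/4
z = 53e^(-i*3π/4)


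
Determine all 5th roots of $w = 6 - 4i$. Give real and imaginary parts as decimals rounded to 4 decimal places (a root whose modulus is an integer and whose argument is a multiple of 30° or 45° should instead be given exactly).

|w| = sqrt(52) ≈ 7.211103, arg(w) ≈ 326.309932°
Root modulus = sqrt(52)^(1/5) ≈ 1.484569
Root arguments: θ_k = (arg(w) + 360°k)/5 for k = 0, 1, ..., 4
Compute each root as (root modulus)(cos θ_k + i sin θ_k) using full-precision intermediates, then round to 4 decimal places.
Roots: 0.6212 + 1.3483i, -1.0904 + 1.0075i, -1.2951 - 0.7257i, 0.2899 - 1.4560i, 1.4743 - 0.1742i


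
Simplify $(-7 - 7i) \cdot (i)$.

(a1*a2 - b1*b2) + (a1*b2 + b1*a2)i
= (0 - (-7)) + (-7 + 0)i
= 7 - 7i


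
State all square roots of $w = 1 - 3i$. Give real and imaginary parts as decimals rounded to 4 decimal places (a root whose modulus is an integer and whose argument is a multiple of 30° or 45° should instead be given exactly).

|w| = sqrt(10) ≈ 3.162278, arg(w) ≈ 288.434949°
Root modulus = sqrt(10)^(1/2) ≈ 1.778279
Root arguments: θ_k = (arg(w) + 360°k)/2 for k = 0, 1, ..., 1
Compute each root as (root modulus)(cos θ_k + i sin θ_k) using full-precision intermediates, then round to 4 decimal places.
Roots: -1.4426 + 1.0398i, 1.4426 - 1.0398i


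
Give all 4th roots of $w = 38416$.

|w| = 38416, arg(w) = 0°
Root modulus = 38416^(1/4) = 14
Root arguments: θ_k = (0° + 360°k)/4 for k = 0, 1, ..., 3
Roots: 14, 14i, -14, -14i


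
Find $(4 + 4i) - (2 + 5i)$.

(4 - 2) + (4 - 5)i = 2 - i


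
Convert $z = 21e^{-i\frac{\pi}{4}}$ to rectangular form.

a = r cos θ = 21 * sqrt(2)/2 = 21*sqrt(2)/2
b = r sin θ = 21 * -sqrt(2)/2 = -21*sqrt(2)/2
z = 21*sqrt(2)/2 - (21*sqrt(2)/2)i


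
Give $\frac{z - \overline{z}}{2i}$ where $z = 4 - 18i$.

z - conjugate(z) = 2bi
(z - conjugate(z))/(2i) = 2bi/(2i) = b = -18


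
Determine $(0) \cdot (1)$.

(a1*a2 - b1*b2) + (a1*b2 + b1*a2)i
= (0 - 0) + (0 + 0)i
= 0


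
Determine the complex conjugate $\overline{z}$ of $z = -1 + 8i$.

If z = a + bi, then conjugate(z) = a - bi
conjugate(-1 + 8i) = -1 - 8i


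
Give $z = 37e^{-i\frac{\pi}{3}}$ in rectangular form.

a = r cos θ = 37 * 1/2 = 37/2
b = r sin θ = 37 * -sqrt(3)/2 = -37*sqrt(3)/2
z = 37/2 - (37*sqrt(3)/2)i


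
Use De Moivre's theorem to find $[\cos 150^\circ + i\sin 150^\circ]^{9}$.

By De Moivre: z^n = r^n(cos(nθ) + i sin(nθ))
= 1^9(cos(9*150°) + i sin(9*150°))
= 1(cos 270° + i sin 270°)
= -i


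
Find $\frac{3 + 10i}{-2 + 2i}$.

Multiply numerator and denominator by conjugate (-2 - 2i):
= (3 + 10i)(-2 - 2i) / ((-2)^2 + 2^2)
= (14 - 26i) / 8
Divide through by 2: (7 - 13i) / 4
= 7/4 - (13/4)i


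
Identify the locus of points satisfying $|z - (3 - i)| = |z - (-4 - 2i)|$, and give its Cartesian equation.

|z - z1| = |z - z2| means z is equidistant from z1 and z2,
i.e. the perpendicular bisector of the segment from (3, -1) to (-4, -2) (midpoint (-1/2, -3/2)).
With z = x + yi, square both sides:
(x - 3)^2 + (y - (-1))^2 = (x - (-4))^2 + (y - (-2))^2
The x^2 and y^2 terms cancel: -14x + (-2)y = 20 - 10 = 10
Simplify: 7x + y = -5
Locus: Perpendicular bisector of the segment from (3, -1) to (-4, -2): the line 7x + y = -5


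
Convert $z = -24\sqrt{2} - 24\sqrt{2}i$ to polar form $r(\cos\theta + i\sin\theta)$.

r = |z| = sqrt(a^2 + b^2) = sqrt((-24*sqrt(2))^2 + (-24*sqrt(2))^2) = sqrt(1152 + 1152) = sqrt(2304) = 48
θ = arctan(b/a) = arctan(-33.9411/-33.9411) (quadrant-adjusted) = 225°
z = 48(cos 225° + i sin 225°)


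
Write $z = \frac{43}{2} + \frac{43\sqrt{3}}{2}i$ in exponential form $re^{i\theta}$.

r = |z| = sqrt((43/2)^2 + (43*sqrt(3)/2)^2) = sqrt(1849/4 + 5547/4) = sqrt(1849) = 43
θ = arctan(b/a) = arctan(37.2391/21.5) (quadrant-adjusted) = 60° = π/3
z = 43e^(i*π/3)


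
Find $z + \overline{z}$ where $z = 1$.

z + conjugate(z) = (a + bi) + (a - bi) = 2a
= 2 * 1 = 2


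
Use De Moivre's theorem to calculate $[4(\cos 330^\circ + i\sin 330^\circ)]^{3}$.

By De Moivre: z^n = r^n(cos(nθ) + i sin(nθ))
= 4^3(cos(3*330°) + i sin(3*330°))
= 64(cos 270° + i sin 270°)
= -64i


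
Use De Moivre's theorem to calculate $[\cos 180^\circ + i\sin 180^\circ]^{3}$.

By De Moivre: z^n = r^n(cos(nθ) + i sin(nθ))
= 1^3(cos(3*180°) + i sin(3*180°))
= 1(cos 180° + i sin 180°)
= -1


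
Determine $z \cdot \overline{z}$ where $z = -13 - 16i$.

z * conjugate(z) = |z|^2 = a^2 + b^2
= (-13)^2 + (-16)^2 = 425


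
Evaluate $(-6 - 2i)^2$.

(a + bi)^2 = a^2 - b^2 + 2abi
= (-6)^2 - (-2)^2 + 2*(-6)*(-2)i
= 32 + 24i


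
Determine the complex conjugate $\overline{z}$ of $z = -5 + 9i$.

If z = a + bi, then conjugate(z) = a - bi
conjugate(-5 + 9i) = -5 - 9i


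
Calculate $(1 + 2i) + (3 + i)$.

(1 + 3) + (2 + 1)i = 4 + 3i


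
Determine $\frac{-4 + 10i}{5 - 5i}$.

Multiply numerator and denominator by conjugate (5 + 5i):
= (-4 + 10i)(5 + 5i) / (5^2 + (-5)^2)
= (-70 + 30i) / 50
Divide through by 10: (-7 + 3i) / 5
= -7/5 + (3/5)i


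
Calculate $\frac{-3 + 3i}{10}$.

Divisor is real, so divide each part by 10:
= -3/10 + (3/10)i


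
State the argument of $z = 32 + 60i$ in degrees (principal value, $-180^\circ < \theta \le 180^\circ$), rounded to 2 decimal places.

θ = arctan(b/a) = arctan(60/32) (quadrant-adjusted) = 61.93°


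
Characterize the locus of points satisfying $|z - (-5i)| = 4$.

|z - z0| = r describes a circle centered at z0 with radius r
Here z0 = -5i and r = 4
Locus: Circle centered at (0, -5) with radius 4


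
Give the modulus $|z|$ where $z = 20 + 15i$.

|z| = sqrt(a^2 + b^2) = sqrt(20^2 + 15^2) = sqrt(625) = 25


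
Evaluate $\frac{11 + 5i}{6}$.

Divisor is real, so divide each part by 6:
= 11/6 + (5/6)i


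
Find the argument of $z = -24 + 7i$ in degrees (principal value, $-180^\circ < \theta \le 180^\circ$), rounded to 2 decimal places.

θ = arctan(b/a) = arctan(7/-24) (quadrant-adjusted) = 163.74°


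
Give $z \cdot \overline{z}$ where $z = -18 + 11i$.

z * conjugate(z) = |z|^2 = a^2 + b^2
= (-18)^2 + 11^2 = 445


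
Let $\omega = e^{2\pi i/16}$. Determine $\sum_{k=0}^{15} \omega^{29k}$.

Let ζ = ω^29 = e^(2πi·29/16). Since 16 ∤ 29, ζ ≠ 1.
Sum = Σ_{k=0}^{15} ζ^k = (ζ^16 - 1)/(ζ - 1) = (ω^{29·16} - 1)/(ζ - 1) = (1 - 1)/(ζ - 1) = 0


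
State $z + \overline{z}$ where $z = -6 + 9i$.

z + conjugate(z) = (a + bi) + (a - bi) = 2a
= 2 * (-6) = -12


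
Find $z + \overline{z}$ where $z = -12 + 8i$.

z + conjugate(z) = (a + bi) + (a - bi) = 2a
= 2 * (-12) = -24


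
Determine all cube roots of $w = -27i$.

|w| = 27, arg(w) = 270°
Root modulus = 27^(1/3) = 3
Root arguments: θ_k = (270° + 360°k)/3 for k = 0, 1, ..., 2
Roots: 3i, -3*sqrt(3)/2 - (3/2)i, 3*sqrt(3)/2 - (3/2)i


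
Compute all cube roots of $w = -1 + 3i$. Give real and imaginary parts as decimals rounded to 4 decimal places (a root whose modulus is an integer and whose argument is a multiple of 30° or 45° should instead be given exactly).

|w| = sqrt(10) ≈ 3.162278, arg(w) ≈ 108.434949°
Root modulus = sqrt(10)^(1/3) ≈ 1.467799
Root arguments: θ_k = (arg(w) + 360°k)/3 for k = 0, 1, ..., 2
Compute each root as (root modulus)(cos θ_k + i sin θ_k) using full-precision intermediates, then round to 4 decimal places.
Roots: 1.1853 + 0.8658i, -1.3424 + 0.5936i, 0.1571 - 1.4594i


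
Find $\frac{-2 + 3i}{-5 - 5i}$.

Multiply numerator and denominator by conjugate (-5 + 5i):
= (-2 + 3i)(-5 + 5i) / ((-5)^2 + (-5)^2)
= (-5 - 25i) / 50
Divide through by 5: (-1 - 5i) / 10
= -1/10 - (1/2)i


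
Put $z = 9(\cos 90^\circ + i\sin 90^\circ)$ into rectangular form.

a = r cos θ = 9 * 0 = 0
b = r sin θ = 9 * 1 = 9
z = 9i


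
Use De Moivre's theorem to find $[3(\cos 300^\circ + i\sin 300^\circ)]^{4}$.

By De Moivre: z^n = r^n(cos(nθ) + i sin(nθ))
= 3^4(cos(4*300°) + i sin(4*300°))
= 81(cos 120° + i sin 120°)
= -81/2 + (81*sqrt(3)/2)i


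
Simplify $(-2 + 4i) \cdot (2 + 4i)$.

(a1*a2 - b1*b2) + (a1*b2 + b1*a2)i
= (-4 - 16) + (-8 + 8)i
= -20


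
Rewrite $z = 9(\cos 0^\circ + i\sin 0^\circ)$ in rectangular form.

a = r cos θ = 9 * 1 = 9
b = r sin θ = 9 * 0 = 0
z = 9


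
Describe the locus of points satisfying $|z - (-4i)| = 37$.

|z - z0| = r describes a circle centered at z0 with radius r
Here z0 = -4i and r = 37
Locus: Circle centered at (0, -4) with radius 37


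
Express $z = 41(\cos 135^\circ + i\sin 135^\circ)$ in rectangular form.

a = r cos θ = 41 * -sqrt(2)/2 = -41*sqrt(2)/2
b = r sin θ = 41 * sqrt(2)/2 = 41*sqrt(2)/2
z = -41*sqrt(2)/2 + (41*sqrt(2)/2)i


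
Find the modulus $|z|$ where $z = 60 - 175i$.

|z| = sqrt(a^2 + b^2) = sqrt(60^2 + (-175)^2) = sqrt(34225) = 185


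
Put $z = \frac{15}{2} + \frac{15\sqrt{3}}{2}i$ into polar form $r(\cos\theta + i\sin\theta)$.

r = |z| = sqrt(a^2 + b^2) = sqrt((15/2)^2 + (15*sqrt(3)/2)^2) = sqrt(225/4 + 675/4) = sqrt(225) = 15
θ = arctan(b/a) = arctan(12.9904/7.5) (quadrant-adjusted) = 60°
z = 15(cos 60° + i sin 60°)


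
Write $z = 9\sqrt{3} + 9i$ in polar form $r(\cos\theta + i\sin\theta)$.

r = |z| = sqrt(a^2 + b^2) = sqrt((9*sqrt(3))^2 + (9)^2) = sqrt(243 + 81) = sqrt(324) = 18
θ = arctan(b/a) = arctan(9/15.5885) (quadrant-adjusted) = 30°
z = 18(cos 30° + i sin 30°)


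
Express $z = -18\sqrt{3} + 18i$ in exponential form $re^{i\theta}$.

r = |z| = sqrt((-18*sqrt(3))^2 + (18)^2) = sqrt(972 + 324) = sqrt(1296) = 36
θ = arctan(b/a) = arctan(18/-31.1769) (quadrant-adjusted) = 150° = 5π/6
z = 36e^(i*5π/6)


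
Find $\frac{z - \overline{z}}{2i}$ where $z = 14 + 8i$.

z - conjugate(z) = 2bi
(z - conjugate(z))/(2i) = 2bi/(2i) = b = 8


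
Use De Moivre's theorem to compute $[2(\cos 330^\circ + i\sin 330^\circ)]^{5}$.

By De Moivre: z^n = r^n(cos(nθ) + i sin(nθ))
= 2^5(cos(5*330°) + i sin(5*330°))
= 32(cos 210° + i sin 210°)
= -16*sqrt(3) - 16i


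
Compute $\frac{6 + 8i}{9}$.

Divisor is real, so divide each part by 9:
= 2/3 + (8/9)i


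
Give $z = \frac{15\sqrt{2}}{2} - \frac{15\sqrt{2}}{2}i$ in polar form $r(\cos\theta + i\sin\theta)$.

r = |z| = sqrt(a^2 + b^2) = sqrt((15*sqrt(2)/2)^2 + (-15*sqrt(2)/2)^2) = sqrt(225/2 + 225/2) = sqrt(225) = 15
θ = arctan(b/a) = arctan(-10.6066/10.6066) (quadrant-adjusted) = 315°
z = 15(cos 315° + i sin 315°)


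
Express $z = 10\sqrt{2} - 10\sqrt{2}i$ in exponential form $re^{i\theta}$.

r = |z| = sqrt((10*sqrt(2))^2 + (-10*sqrt(2))^2) = sqrt(200 + 200) = sqrt(400) = 20
θ = arctan(b/a) = arctan(-14.1421/14.1421) (quadrant-adjusted) = -45° = -π/4
z = 20e^(-i*π/4)


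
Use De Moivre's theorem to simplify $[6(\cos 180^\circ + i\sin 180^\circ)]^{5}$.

By De Moivre: z^n = r^n(cos(nθ) + i sin(nθ))
= 6^5(cos(5*180°) + i sin(5*180°))
= 7776(cos 180° + i sin 180°)
= -7776


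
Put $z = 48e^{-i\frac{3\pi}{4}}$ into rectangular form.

a = r cos θ = 48 * -sqrt(2)/2 = -24*sqrt(2)
b = r sin θ = 48 * -sqrt(2)/2 = -24*sqrt(2)
z = -24*sqrt(2) - 24*sqrt(2)i


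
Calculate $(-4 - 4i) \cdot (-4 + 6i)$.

(a1*a2 - b1*b2) + (a1*b2 + b1*a2)i
= (16 - (-24)) + (-24 + 16)i
= 40 - 8i


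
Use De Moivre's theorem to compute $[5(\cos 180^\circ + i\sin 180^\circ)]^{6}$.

By De Moivre: z^n = r^n(cos(nθ) + i sin(nθ))
= 5^6(cos(6*180°) + i sin(6*180°))
= 15625(cos 0° + i sin 0°)
= 15625


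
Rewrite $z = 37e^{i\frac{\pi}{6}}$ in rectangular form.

a = r cos θ = 37 * sqrt(3)/2 = 37*sqrt(3)/2
b = r sin θ = 37 * 1/2 = 37/2
z = 37*sqrt(3)/2 + (37/2)i


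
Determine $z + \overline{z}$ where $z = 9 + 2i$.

z + conjugate(z) = (a + bi) + (a - bi) = 2a
= 2 * 9 = 18


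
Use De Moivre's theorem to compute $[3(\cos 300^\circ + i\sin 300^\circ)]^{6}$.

By De Moivre: z^n = r^n(cos(nθ) + i sin(nθ))
= 3^6(cos(6*300°) + i sin(6*300°))
= 729(cos 0° + i sin 0°)
= 729


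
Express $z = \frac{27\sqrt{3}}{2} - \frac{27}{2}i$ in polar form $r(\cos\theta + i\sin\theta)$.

r = |z| = sqrt(a^2 + b^2) = sqrt((27*sqrt(3)/2)^2 + (-27/2)^2) = sqrt(2187/4 + 729/4) = sqrt(729) = 27
θ = arctan(b/a) = arctan(-13.5/23.3827) (quadrant-adjusted) = 330°
z = 27(cos 330° + i sin 330°)


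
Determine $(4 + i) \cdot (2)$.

(a1*a2 - b1*b2) + (a1*b2 + b1*a2)i
= (8 - 0) + (0 + 2)i
= 8 + 2i


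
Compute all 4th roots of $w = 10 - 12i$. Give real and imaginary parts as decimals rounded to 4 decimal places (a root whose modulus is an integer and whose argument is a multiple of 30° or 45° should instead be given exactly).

|w| = sqrt(244) ≈ 15.620499, arg(w) ≈ 309.805571°
Root modulus = sqrt(244)^(1/4) ≈ 1.988034
Root arguments: θ_k = (arg(w) + 360°k)/4 for k = 0, 1, ..., 3
Compute each root as (root modulus)(cos θ_k + i sin θ_k) using full-precision intermediates, then round to 4 decimal places.
Roots: 0.4319 + 1.9405i, -1.9405 + 0.4319i, -0.4319 - 1.9405i, 1.9405 - 0.4319i


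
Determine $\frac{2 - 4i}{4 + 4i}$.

Multiply numerator and denominator by conjugate (4 - 4i):
= (2 - 4i)(4 - 4i) / (4^2 + 4^2)
= (-8 - 24i) / 32
Divide through by 8: (-1 - 3i) / 4
= -1/4 - (3/4)i


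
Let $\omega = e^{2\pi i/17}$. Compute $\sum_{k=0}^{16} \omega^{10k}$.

Let ζ = ω^10 = e^(2πi·10/17). Since 17 ∤ 10, ζ ≠ 1.
Sum = Σ_{k=0}^{16} ζ^k = (ζ^17 - 1)/(ζ - 1) = (ω^{10·17} - 1)/(ζ - 1) = (1 - 1)/(ζ - 1) = 0


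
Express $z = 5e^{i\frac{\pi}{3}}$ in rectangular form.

a = r cos θ = 5 * 1/2 = 5/2
b = r sin θ = 5 * sqrt(3)/2 = 5*sqrt(3)/2
z = 5/2 + (5*sqrt(3)/2)i


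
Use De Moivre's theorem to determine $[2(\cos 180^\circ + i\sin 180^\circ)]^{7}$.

By De Moivre: z^n = r^n(cos(nθ) + i sin(nθ))
= 2^7(cos(7*180°) + i sin(7*180°))
= 128(cos 180° + i sin 180°)
= -128


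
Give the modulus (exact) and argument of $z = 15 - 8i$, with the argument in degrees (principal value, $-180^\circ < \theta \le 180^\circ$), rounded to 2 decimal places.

|z| = sqrt(15^2 + (-8)^2) = 17
arg(z) = arctan(b/a) = arctan(-8/15) (quadrant-adjusted) = -28.07°


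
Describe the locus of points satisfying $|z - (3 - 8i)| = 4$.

|z - z0| = r describes a circle centered at z0 with radius r
Here z0 = 3 - 8i and r = 4
Locus: Circle centered at (3, -8) with radius 4


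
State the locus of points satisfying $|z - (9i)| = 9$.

|z - z0| = r describes a circle centered at z0 with radius r
Here z0 = 9i and r = 9
Locus: Circle centered at (0, 9) with radius 9


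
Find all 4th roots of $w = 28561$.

|w| = 28561, arg(w) = 0°
Root modulus = 28561^(1/4) = 13
Root arguments: θ_k = (0° + 360°k)/4 for k = 0, 1, ..., 3
Roots: 13, 13i, -13, -13i


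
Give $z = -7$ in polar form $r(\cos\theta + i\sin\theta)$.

r = |z| = sqrt(a^2 + b^2) = sqrt((-7)^2 + (0)^2) = sqrt(49 + 0) = sqrt(49) = 7
b = 0 and a < 0, so z lies on the negative real axis: θ = 180°
z = 7(cos 180° + i sin 180°)


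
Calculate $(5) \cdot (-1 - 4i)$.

(a1*a2 - b1*b2) + (a1*b2 + b1*a2)i
= (-5 - 0) + (-20 + 0)i
= -5 - 20i
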